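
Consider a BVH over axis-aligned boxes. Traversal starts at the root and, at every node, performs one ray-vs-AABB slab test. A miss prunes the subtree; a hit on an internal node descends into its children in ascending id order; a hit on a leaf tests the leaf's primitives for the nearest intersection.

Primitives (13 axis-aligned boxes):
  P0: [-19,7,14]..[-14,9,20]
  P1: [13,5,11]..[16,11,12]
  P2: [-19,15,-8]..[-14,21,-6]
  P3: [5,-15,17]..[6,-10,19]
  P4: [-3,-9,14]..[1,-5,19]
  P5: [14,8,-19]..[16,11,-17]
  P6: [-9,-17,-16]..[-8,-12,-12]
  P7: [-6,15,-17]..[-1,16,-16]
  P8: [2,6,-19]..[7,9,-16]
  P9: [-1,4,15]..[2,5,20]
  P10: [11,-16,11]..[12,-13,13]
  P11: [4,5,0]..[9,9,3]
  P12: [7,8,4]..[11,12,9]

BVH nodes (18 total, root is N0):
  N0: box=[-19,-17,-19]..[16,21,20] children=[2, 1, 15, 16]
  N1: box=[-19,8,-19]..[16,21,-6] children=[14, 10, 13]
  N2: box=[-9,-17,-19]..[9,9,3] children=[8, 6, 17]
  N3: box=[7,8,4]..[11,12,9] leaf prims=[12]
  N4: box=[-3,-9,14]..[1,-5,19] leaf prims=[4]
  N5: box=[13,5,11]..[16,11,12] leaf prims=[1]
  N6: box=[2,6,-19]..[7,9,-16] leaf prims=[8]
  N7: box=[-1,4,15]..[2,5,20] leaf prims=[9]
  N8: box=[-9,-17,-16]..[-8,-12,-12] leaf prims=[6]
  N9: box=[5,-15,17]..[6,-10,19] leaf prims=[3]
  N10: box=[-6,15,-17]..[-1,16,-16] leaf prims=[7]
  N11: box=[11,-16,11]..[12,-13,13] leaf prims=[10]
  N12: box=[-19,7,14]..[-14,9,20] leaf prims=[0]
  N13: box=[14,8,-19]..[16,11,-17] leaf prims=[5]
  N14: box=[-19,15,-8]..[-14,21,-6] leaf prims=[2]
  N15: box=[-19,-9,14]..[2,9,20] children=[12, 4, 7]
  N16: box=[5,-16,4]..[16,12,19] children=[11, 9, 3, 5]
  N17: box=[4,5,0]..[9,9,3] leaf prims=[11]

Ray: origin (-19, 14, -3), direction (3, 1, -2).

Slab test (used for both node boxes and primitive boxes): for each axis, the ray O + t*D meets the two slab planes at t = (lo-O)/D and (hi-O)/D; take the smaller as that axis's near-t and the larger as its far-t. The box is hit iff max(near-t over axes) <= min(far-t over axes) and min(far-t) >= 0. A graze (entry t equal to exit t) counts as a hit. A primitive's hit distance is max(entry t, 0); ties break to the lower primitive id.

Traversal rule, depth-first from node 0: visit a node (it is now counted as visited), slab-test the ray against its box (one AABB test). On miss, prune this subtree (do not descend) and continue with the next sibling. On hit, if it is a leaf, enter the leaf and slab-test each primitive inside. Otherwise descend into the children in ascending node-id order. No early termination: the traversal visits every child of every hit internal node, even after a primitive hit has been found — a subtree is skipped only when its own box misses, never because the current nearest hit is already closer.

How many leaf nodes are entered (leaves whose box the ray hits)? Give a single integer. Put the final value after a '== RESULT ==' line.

Traverse from the root:
N0 x:[0,35/3] y:[-31,7] z:[-23/2,8] -> hit [0,7], descend [1, 2, 15, 16]
  N1 x:[0,35/3] y:[-6,7] z:[3/2,8] -> hit [3/2,7], descend [10, 13, 14]
    N10 x:[13/3,6] y:[1,2] z:[13/2,7] -> miss, prune
    N13 x:[11,35/3] y:[-6,-3] z:[7,8] -> miss, prune
    N14 x:[0,5/3] y:[1,7] z:[3/2,5/2] -> hit [3/2,5/3] leaf, test {P2@t=3/2}
  N2 x:[10/3,28/3] y:[-31,-5] z:[-3,8] -> miss, prune
  N15 x:[0,7] y:[-23,-5] z:[-23/2,-17/2] -> miss, prune
  N16 x:[8,35/3] y:[-30,-2] z:[-11,-7/2] -> miss, prune

order=[0, 1, 10, 13, 14, 2, 15, 16]  |boxes|=8  |leaves|=1  hit=P2

== RESULT ==
1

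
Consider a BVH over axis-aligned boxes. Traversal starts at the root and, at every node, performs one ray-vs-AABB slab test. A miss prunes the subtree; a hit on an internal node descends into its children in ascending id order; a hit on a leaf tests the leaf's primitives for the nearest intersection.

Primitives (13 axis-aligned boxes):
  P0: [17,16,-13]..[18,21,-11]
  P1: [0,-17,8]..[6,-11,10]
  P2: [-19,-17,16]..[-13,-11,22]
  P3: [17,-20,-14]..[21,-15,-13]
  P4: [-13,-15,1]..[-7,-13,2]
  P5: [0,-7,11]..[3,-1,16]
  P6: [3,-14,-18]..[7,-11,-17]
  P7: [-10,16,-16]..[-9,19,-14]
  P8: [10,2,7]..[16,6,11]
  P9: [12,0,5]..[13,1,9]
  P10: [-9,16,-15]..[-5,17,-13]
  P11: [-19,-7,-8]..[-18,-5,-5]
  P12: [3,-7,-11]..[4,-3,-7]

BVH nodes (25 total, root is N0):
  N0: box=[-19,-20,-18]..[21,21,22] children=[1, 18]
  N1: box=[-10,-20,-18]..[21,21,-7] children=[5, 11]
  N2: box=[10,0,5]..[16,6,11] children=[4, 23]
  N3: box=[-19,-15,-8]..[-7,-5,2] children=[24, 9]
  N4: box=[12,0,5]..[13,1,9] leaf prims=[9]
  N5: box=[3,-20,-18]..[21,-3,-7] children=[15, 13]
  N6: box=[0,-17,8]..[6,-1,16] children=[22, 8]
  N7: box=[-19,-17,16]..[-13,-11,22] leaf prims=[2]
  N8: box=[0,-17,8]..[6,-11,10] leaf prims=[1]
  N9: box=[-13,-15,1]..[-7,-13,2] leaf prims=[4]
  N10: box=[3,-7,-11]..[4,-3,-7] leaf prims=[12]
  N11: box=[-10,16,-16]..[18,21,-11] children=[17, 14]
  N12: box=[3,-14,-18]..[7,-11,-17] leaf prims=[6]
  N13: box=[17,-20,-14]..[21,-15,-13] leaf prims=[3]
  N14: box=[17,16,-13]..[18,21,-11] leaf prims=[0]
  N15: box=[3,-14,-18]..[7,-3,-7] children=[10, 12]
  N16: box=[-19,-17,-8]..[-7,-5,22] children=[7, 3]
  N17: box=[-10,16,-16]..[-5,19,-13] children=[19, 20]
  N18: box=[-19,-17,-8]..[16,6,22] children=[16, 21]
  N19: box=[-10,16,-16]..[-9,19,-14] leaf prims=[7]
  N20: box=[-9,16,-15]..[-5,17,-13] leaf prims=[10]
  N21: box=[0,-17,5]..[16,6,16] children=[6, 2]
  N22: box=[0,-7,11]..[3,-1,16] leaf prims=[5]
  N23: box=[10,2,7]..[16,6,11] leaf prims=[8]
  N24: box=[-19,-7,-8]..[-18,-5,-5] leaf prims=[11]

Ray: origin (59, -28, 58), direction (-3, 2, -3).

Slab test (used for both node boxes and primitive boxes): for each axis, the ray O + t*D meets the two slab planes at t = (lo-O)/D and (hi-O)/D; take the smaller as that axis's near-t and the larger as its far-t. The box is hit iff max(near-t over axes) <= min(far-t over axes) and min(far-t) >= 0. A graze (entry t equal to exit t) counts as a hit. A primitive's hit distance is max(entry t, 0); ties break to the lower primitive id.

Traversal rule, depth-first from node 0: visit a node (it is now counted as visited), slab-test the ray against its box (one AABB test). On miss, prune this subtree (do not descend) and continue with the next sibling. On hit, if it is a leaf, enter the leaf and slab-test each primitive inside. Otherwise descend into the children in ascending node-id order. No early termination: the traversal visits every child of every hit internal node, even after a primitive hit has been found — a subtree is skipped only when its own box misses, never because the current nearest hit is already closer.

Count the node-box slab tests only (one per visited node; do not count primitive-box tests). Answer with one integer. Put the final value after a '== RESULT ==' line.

Trace the traversal:
N0 x:[38/3,26] y:[4,49/2] z:[12,76/3] -> hit [38/3,49/2], descend [1, 18]
  N1 x:[38/3,23] y:[4,49/2] z:[65/3,76/3] -> hit [65/3,23], descend [5, 11]
    N5 x:[38/3,56/3] y:[4,25/2] z:[65/3,76/3] -> miss, prune
    N11 x:[41/3,23] y:[22,49/2] z:[23,74/3] -> hit [23,23], descend [14, 17]
      N14 x:[41/3,14] y:[22,49/2] z:[23,71/3] -> miss, prune
      N17 x:[64/3,23] y:[22,47/2] z:[71/3,74/3] -> miss, prune
  N18 x:[43/3,26] y:[11/2,17] z:[12,22] -> hit [43/3,17], descend [16, 21]
    N16 x:[22,26] y:[11/2,23/2] z:[12,22] -> miss, prune
    N21 x:[43/3,59/3] y:[11/2,17] z:[14,53/3] -> hit [43/3,17], descend [2, 6]
      N2 x:[43/3,49/3] y:[14,17] z:[47/3,53/3] -> hit [47/3,49/3], descend [4, 23]
        N4 x:[46/3,47/3] y:[14,29/2] z:[49/3,53/3] -> miss, prune
        N23 x:[43/3,49/3] y:[15,17] z:[47/3,17] -> hit [47/3,49/3] leaf, test {P8@t=47/3}
      N6 x:[53/3,59/3] y:[11/2,27/2] z:[14,50/3] -> miss, prune

13 AABB tests over nodes [0, 1, 5, 11, 14, 17, 18, 16, 21, 2, 4, 23, 6]; 1 leaf entered; closest P8.

== RESULT ==
13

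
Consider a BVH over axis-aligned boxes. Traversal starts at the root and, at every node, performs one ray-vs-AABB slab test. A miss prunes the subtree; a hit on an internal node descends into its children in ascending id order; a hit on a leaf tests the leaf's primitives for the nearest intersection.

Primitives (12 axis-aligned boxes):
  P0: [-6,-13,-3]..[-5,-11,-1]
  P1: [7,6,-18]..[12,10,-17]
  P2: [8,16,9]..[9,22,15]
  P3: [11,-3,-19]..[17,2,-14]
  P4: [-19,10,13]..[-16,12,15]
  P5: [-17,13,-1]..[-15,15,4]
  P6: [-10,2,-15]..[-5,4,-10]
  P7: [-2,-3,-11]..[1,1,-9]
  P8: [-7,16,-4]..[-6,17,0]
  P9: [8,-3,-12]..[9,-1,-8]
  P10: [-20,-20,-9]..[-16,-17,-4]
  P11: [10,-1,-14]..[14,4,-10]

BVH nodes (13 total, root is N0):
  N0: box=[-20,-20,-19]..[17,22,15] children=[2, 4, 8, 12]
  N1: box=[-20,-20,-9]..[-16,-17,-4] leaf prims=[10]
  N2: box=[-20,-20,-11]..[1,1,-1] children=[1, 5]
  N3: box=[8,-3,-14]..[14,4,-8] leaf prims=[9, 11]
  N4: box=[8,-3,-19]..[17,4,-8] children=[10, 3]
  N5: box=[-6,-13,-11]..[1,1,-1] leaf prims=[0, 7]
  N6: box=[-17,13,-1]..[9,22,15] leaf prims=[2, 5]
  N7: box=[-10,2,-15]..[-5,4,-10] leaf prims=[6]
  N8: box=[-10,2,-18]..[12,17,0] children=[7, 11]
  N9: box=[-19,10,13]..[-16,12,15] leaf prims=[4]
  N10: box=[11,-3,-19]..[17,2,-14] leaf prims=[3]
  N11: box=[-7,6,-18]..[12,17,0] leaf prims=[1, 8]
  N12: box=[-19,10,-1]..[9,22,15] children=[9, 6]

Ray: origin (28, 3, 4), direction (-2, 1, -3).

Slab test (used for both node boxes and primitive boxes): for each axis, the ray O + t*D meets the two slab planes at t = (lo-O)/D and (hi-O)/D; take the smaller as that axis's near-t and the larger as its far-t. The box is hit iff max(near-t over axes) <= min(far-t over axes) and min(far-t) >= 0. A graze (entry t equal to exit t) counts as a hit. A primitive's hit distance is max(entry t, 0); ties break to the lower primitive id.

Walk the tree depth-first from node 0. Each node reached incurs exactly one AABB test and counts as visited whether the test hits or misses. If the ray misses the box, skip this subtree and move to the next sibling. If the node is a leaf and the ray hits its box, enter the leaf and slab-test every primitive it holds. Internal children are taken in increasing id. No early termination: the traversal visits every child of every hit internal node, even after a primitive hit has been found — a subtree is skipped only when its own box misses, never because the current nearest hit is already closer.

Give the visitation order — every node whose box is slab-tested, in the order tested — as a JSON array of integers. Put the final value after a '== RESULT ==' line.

Walk:
N0 x:[11/2,24] y:[-23,19] z:[-11/3,23/3] -> hit [11/2,23/3], descend [2, 4, 8, 12]
  N2 x:[27/2,24] y:[-23,-2] z:[5/3,5] -> miss, prune
  N4 x:[11/2,10] y:[-6,1] z:[4,23/3] -> miss, prune
  N8 x:[8,19] y:[-1,14] z:[4/3,22/3] -> miss, prune
  N12 x:[19/2,47/2] y:[7,19] z:[-11/3,5/3] -> miss, prune

Summary -> nodes [0, 2, 4, 8, 12]; box-tests=5; leaf-entries=0; first=miss

== RESULT ==
[0, 2, 4, 8, 12]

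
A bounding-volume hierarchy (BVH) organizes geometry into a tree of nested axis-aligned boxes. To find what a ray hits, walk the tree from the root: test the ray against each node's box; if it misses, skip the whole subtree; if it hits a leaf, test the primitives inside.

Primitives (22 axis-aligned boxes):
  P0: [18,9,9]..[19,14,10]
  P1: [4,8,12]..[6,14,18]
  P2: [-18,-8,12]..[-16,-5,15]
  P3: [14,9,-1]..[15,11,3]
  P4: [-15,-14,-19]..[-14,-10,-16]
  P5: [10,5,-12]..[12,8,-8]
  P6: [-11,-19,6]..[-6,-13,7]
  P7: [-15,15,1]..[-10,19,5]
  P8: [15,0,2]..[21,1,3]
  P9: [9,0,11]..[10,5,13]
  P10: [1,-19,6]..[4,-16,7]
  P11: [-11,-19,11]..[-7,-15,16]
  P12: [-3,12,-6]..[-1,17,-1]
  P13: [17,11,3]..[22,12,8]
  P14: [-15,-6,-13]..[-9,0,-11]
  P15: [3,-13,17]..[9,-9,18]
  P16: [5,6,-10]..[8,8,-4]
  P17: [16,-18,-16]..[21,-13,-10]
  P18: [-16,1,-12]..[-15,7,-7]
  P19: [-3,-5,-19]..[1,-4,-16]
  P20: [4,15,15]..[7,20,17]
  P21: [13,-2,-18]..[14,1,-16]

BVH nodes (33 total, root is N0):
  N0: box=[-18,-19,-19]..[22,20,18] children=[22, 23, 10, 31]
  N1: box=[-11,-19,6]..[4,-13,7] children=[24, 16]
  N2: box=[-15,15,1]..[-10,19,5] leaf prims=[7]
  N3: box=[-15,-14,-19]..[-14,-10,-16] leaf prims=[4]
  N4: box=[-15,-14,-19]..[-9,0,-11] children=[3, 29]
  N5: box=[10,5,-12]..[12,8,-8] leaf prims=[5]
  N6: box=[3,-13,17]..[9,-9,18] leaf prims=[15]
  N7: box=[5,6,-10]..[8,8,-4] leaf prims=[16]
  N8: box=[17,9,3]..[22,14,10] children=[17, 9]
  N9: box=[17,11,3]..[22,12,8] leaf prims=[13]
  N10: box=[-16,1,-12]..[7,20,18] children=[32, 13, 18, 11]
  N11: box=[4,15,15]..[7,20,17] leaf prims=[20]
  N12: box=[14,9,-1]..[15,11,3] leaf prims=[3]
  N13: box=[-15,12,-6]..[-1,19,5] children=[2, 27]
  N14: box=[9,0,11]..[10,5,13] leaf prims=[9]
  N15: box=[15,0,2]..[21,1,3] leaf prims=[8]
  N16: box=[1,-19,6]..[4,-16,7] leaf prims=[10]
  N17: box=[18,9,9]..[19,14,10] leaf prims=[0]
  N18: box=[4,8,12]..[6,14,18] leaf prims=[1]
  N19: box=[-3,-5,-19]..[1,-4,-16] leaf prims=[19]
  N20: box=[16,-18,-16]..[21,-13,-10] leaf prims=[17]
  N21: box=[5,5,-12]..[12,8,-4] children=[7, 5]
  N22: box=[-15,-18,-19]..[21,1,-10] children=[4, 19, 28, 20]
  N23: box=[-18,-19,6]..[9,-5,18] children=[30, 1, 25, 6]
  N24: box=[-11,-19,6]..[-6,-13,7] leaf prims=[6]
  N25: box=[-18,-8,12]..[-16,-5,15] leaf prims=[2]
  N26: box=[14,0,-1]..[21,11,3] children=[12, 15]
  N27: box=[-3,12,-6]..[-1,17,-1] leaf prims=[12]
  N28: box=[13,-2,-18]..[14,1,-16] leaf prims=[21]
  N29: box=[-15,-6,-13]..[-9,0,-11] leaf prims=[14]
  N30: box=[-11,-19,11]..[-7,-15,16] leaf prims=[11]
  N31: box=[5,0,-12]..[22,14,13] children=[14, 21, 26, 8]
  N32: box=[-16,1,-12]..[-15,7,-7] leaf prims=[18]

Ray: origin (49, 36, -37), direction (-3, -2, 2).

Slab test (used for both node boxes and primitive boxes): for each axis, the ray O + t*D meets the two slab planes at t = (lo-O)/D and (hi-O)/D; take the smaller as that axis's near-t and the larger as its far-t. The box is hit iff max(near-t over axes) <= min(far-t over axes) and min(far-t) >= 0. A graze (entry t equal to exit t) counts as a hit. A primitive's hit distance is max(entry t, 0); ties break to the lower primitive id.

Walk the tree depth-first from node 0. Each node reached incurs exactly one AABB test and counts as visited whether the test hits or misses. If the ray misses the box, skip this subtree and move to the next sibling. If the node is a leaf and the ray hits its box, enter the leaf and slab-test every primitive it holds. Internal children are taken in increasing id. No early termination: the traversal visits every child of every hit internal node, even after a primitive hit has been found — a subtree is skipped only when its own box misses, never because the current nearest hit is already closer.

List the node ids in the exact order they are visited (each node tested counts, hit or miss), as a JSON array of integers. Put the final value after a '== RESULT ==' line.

Walk:
N0 x:[9,67/3] y:[8,55/2] z:[9,55/2] -> hit [9,67/3], descend [10, 22, 23, 31]
  N10 x:[14,65/3] y:[8,35/2] z:[25/2,55/2] -> hit [14,35/2], descend [11, 13, 18, 32]
    N11 x:[14,15] y:[8,21/2] z:[26,27] -> miss, prune
    N13 x:[50/3,64/3] y:[17/2,12] z:[31/2,21] -> miss, prune
    N18 x:[43/3,15] y:[11,14] z:[49/2,55/2] -> miss, prune
    N32 x:[64/3,65/3] y:[29/2,35/2] z:[25/2,15] -> miss, prune
  N22 x:[28/3,64/3] y:[35/2,27] z:[9,27/2] -> miss, prune
  N23 x:[40/3,67/3] y:[41/2,55/2] z:[43/2,55/2] -> hit [43/2,67/3], descend [1, 6, 25, 30]
    N1 x:[15,20] y:[49/2,55/2] z:[43/2,22] -> miss, prune
    N6 x:[40/3,46/3] y:[45/2,49/2] z:[27,55/2] -> miss, prune
    N25 x:[65/3,67/3] y:[41/2,22] z:[49/2,26] -> miss, prune
    N30 x:[56/3,20] y:[51/2,55/2] z:[24,53/2] -> miss, prune
  N31 x:[9,44/3] y:[11,18] z:[25/2,25] -> hit [25/2,44/3], descend [8, 14, 21, 26]
    N8 x:[9,32/3] y:[11,27/2] z:[20,47/2] -> miss, prune
    N14 x:[13,40/3] y:[31/2,18] z:[24,25] -> miss, prune
    N21 x:[37/3,44/3] y:[14,31/2] z:[25/2,33/2] -> hit [14,44/3], descend [5, 7]
      N5 x:[37/3,13] y:[14,31/2] z:[25/2,29/2] -> miss, prune
      N7 x:[41/3,44/3] y:[14,15] z:[27/2,33/2] -> hit [14,44/3] leaf, test {P16@t=14}
    N26 x:[28/3,35/3] y:[25/2,18] z:[18,20] -> miss, prune

Summary -> nodes [0, 10, 11, 13, 18, 32, 22, 23, 1, 6, 25, 30, 31, 8, 14, 21, 5, 7, 26]; box-tests=19; leaf-entries=1; first=P16

== RESULT ==
[0, 10, 11, 13, 18, 32, 22, 23, 1, 6, 25, 30, 31, 8, 14, 21, 5, 7, 26]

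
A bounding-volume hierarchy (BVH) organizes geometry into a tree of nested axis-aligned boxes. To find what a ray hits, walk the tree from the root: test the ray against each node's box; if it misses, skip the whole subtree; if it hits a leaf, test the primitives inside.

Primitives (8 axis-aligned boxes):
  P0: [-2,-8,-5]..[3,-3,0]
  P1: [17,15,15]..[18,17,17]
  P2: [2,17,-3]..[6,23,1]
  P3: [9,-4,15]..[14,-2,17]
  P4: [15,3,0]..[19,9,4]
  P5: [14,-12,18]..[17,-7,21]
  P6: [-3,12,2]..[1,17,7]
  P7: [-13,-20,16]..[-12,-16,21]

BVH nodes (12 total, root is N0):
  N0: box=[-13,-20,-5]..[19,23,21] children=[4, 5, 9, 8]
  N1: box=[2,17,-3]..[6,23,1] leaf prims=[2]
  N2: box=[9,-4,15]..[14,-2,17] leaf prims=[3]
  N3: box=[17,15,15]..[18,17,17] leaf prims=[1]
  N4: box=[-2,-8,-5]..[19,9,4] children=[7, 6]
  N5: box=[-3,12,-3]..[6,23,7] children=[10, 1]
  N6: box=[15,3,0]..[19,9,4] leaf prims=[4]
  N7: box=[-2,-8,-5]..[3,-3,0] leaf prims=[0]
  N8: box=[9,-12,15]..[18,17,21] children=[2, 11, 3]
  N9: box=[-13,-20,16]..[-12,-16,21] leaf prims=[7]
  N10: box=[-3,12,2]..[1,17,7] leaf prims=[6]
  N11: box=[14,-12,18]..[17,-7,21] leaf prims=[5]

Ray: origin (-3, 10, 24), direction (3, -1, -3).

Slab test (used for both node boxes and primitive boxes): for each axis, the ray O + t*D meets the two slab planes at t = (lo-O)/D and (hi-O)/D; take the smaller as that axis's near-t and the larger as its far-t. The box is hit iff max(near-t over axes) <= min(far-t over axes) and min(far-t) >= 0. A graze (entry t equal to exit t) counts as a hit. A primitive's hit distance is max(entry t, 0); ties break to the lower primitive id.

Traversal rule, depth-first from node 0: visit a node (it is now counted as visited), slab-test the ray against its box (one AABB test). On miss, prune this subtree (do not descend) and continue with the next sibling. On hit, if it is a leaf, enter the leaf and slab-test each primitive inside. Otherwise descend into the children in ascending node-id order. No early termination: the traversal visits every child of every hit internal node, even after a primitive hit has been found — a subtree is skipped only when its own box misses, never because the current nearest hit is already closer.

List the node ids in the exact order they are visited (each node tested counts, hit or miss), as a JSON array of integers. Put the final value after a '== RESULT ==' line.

Traverse from the root:
N0 x:[-10/3,22/3] y:[-13,30] z:[1,29/3] -> hit [1,22/3], descend [4, 5, 8, 9]
  N4 x:[1/3,22/3] y:[1,18] z:[20/3,29/3] -> hit [20/3,22/3], descend [6, 7]
    N6 x:[6,22/3] y:[1,7] z:[20/3,8] -> hit [20/3,7] leaf, test {P4@t=20/3}
    N7 x:[1/3,2] y:[13,18] z:[8,29/3] -> miss, prune
  N5 x:[0,3] y:[-13,-2] z:[17/3,9] -> miss, prune
  N8 x:[4,7] y:[-7,22] z:[1,3] -> miss, prune
  N9 x:[-10/3,-3] y:[26,30] z:[1,8/3] -> miss, prune

Visited [0, 4, 6, 7, 5, 8, 9]. Tests: 7 box, 1 leaf. Nearest: P4.

== RESULT ==
[0, 4, 6, 7, 5, 8, 9]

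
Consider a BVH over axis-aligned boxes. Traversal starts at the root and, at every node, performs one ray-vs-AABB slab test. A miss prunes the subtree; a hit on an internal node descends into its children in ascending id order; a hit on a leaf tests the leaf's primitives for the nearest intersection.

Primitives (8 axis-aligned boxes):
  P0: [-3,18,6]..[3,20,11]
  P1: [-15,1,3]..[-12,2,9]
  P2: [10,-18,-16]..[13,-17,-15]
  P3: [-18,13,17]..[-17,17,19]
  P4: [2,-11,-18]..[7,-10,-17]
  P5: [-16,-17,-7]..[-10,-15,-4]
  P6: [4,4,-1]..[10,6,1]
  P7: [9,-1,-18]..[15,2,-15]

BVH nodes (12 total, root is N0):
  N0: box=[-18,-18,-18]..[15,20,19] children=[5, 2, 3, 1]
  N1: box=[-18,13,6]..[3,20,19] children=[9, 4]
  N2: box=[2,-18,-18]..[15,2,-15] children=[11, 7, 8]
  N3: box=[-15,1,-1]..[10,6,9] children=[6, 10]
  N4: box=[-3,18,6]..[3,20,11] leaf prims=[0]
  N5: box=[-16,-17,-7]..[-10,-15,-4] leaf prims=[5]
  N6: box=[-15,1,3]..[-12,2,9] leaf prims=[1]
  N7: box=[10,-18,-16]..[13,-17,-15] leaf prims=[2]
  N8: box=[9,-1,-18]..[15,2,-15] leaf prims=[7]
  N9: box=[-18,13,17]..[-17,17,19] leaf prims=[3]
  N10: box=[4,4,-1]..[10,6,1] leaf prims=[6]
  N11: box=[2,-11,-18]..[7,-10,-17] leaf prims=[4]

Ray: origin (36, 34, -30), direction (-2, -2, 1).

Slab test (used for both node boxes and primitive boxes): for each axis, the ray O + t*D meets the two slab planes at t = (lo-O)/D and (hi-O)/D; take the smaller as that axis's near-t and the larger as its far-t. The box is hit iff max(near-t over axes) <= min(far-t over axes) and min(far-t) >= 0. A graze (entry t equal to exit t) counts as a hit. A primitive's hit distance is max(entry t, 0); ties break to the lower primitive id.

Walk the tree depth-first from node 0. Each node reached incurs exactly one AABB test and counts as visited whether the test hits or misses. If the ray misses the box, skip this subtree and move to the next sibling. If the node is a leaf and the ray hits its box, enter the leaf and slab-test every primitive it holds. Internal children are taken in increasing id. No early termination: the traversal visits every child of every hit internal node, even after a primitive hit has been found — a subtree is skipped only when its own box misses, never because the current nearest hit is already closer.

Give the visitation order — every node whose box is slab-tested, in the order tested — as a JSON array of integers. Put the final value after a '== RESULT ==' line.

Walk:
N0 x:[21/2,27] y:[7,26] z:[12,49] -> hit [12,26], descend [1, 2, 3, 5]
  N1 x:[33/2,27] y:[7,21/2] z:[36,49] -> miss, prune
  N2 x:[21/2,17] y:[16,26] z:[12,15] -> miss, prune
  N3 x:[13,51/2] y:[14,33/2] z:[29,39] -> miss, prune
  N5 x:[23,26] y:[49/2,51/2] z:[23,26] -> hit [49/2,51/2] leaf, test {P5@t=49/2}

5 AABB tests over nodes [0, 1, 2, 3, 5]; 1 leaf entered; closest P5.

== RESULT ==
[0, 1, 2, 3, 5]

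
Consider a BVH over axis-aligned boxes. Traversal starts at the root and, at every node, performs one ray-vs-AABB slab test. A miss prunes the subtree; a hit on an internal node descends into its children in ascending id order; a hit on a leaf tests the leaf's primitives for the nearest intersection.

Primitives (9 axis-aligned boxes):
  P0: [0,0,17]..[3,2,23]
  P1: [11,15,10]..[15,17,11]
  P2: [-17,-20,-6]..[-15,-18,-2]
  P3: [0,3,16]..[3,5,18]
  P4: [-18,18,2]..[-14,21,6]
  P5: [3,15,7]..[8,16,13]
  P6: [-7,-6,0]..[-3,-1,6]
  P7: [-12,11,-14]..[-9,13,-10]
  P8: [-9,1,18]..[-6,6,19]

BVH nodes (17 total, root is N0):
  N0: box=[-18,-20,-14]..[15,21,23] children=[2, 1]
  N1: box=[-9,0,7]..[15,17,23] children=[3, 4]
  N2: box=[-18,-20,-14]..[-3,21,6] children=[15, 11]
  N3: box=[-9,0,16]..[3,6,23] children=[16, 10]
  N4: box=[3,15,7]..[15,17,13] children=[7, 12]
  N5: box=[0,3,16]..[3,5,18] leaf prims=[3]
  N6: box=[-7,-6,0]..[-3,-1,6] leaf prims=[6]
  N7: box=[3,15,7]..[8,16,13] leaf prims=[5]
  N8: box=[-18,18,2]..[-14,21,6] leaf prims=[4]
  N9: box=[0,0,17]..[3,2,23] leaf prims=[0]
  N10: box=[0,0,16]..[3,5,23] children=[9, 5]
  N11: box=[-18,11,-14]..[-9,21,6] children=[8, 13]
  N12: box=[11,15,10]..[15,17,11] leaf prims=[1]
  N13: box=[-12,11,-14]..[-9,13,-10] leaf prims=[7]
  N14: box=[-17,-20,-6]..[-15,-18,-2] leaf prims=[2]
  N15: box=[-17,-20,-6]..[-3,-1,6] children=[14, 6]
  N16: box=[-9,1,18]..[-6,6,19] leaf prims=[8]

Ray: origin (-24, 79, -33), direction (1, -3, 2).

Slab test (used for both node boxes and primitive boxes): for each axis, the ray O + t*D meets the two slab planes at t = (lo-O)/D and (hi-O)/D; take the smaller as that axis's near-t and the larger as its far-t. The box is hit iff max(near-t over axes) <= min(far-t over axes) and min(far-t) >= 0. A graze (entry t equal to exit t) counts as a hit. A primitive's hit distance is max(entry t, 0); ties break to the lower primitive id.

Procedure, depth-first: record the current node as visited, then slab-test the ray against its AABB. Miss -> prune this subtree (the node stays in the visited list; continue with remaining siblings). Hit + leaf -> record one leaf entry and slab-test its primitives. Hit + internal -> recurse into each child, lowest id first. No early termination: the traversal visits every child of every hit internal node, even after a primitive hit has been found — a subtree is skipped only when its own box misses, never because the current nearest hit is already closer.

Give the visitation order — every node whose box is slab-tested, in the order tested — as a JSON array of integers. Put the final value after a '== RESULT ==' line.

Walk:
N0 x:[6,39] y:[58/3,33] z:[19/2,28] -> hit [58/3,28], descend [1, 2]
  N1 x:[15,39] y:[62/3,79/3] z:[20,28] -> hit [62/3,79/3], descend [3, 4]
    N3 x:[15,27] y:[73/3,79/3] z:[49/2,28] -> hit [49/2,79/3], descend [10, 16]
      N10 x:[24,27] y:[74/3,79/3] z:[49/2,28] -> hit [74/3,79/3], descend [5, 9]
        N5 x:[24,27] y:[74/3,76/3] z:[49/2,51/2] -> hit [74/3,76/3] leaf, test {P3@t=74/3}
        N9 x:[24,27] y:[77/3,79/3] z:[25,28] -> hit [77/3,79/3] leaf, test {P0@t=77/3}
      N16 x:[15,18] y:[73/3,26] z:[51/2,26] -> miss, prune
    N4 x:[27,39] y:[62/3,64/3] z:[20,23] -> miss, prune
  N2 x:[6,21] y:[58/3,33] z:[19/2,39/2] -> hit [58/3,39/2], descend [11, 15]
    N11 x:[6,15] y:[58/3,68/3] z:[19/2,39/2] -> miss, prune
    N15 x:[7,21] y:[80/3,33] z:[27/2,39/2] -> miss, prune

11 AABB tests over nodes [0, 1, 3, 10, 5, 9, 16, 4, 2, 11, 15]; 2 leaves entered; closest P3.

== RESULT ==
[0, 1, 3, 10, 5, 9, 16, 4, 2, 11, 15]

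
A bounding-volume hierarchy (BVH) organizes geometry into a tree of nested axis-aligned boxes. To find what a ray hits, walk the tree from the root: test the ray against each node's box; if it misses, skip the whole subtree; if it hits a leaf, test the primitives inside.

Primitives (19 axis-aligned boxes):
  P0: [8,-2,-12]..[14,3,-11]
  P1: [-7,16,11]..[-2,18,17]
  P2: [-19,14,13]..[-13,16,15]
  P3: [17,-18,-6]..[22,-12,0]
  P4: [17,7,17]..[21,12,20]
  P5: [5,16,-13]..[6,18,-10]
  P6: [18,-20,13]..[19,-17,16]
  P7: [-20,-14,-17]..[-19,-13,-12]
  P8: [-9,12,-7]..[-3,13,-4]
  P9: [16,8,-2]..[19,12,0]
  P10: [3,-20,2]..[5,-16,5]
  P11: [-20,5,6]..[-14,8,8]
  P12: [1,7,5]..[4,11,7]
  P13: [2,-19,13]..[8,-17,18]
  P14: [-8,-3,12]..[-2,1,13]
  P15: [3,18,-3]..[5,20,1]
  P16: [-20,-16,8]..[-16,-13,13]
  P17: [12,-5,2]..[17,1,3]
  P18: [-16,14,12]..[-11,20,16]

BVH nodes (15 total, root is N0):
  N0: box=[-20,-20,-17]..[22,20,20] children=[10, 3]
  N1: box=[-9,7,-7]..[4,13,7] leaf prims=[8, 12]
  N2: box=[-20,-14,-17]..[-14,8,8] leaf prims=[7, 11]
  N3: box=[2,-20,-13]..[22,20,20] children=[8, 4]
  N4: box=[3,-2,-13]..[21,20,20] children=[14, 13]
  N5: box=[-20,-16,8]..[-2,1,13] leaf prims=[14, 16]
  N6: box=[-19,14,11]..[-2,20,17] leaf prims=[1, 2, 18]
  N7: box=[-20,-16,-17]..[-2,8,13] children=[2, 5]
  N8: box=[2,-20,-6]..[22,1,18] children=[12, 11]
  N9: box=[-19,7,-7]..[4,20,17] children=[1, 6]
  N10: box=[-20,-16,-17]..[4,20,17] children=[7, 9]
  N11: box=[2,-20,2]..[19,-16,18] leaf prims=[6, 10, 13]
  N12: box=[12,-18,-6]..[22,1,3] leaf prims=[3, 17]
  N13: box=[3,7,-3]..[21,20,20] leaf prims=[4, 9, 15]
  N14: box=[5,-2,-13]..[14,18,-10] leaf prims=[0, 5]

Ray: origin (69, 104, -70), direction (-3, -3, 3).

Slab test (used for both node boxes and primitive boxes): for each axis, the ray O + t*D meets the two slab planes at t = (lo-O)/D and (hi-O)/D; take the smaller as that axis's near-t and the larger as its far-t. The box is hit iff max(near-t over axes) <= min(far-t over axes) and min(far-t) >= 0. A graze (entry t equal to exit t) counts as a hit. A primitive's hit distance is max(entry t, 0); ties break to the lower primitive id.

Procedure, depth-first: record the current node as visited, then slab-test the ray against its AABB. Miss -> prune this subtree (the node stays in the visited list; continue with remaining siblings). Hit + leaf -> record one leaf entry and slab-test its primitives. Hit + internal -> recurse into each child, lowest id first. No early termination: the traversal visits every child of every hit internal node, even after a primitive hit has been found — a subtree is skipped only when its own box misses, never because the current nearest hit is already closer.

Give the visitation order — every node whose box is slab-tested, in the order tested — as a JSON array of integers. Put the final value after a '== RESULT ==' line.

Walk:
N0 x:[47/3,89/3] y:[28,124/3] z:[53/3,30] -> hit [28,89/3], descend [3, 10]
  N3 x:[47/3,67/3] y:[28,124/3] z:[19,30] -> miss, prune
  N10 x:[65/3,89/3] y:[28,40] z:[53/3,29] -> hit [28,29], descend [7, 9]
    N7 x:[71/3,89/3] y:[32,40] z:[53/3,83/3] -> miss, prune
    N9 x:[65/3,88/3] y:[28,97/3] z:[21,29] -> hit [28,29], descend [1, 6]
      N1 x:[65/3,26] y:[91/3,97/3] z:[21,77/3] -> miss, prune
      N6 x:[71/3,88/3] y:[28,30] z:[27,29] -> hit [28,29] leaf, test {P1(miss), P2(miss), P18@t=28}

order=[0, 3, 10, 7, 9, 1, 6]  |boxes|=7  |leaves|=1  hit=P18

== RESULT ==
[0, 3, 10, 7, 9, 1, 6]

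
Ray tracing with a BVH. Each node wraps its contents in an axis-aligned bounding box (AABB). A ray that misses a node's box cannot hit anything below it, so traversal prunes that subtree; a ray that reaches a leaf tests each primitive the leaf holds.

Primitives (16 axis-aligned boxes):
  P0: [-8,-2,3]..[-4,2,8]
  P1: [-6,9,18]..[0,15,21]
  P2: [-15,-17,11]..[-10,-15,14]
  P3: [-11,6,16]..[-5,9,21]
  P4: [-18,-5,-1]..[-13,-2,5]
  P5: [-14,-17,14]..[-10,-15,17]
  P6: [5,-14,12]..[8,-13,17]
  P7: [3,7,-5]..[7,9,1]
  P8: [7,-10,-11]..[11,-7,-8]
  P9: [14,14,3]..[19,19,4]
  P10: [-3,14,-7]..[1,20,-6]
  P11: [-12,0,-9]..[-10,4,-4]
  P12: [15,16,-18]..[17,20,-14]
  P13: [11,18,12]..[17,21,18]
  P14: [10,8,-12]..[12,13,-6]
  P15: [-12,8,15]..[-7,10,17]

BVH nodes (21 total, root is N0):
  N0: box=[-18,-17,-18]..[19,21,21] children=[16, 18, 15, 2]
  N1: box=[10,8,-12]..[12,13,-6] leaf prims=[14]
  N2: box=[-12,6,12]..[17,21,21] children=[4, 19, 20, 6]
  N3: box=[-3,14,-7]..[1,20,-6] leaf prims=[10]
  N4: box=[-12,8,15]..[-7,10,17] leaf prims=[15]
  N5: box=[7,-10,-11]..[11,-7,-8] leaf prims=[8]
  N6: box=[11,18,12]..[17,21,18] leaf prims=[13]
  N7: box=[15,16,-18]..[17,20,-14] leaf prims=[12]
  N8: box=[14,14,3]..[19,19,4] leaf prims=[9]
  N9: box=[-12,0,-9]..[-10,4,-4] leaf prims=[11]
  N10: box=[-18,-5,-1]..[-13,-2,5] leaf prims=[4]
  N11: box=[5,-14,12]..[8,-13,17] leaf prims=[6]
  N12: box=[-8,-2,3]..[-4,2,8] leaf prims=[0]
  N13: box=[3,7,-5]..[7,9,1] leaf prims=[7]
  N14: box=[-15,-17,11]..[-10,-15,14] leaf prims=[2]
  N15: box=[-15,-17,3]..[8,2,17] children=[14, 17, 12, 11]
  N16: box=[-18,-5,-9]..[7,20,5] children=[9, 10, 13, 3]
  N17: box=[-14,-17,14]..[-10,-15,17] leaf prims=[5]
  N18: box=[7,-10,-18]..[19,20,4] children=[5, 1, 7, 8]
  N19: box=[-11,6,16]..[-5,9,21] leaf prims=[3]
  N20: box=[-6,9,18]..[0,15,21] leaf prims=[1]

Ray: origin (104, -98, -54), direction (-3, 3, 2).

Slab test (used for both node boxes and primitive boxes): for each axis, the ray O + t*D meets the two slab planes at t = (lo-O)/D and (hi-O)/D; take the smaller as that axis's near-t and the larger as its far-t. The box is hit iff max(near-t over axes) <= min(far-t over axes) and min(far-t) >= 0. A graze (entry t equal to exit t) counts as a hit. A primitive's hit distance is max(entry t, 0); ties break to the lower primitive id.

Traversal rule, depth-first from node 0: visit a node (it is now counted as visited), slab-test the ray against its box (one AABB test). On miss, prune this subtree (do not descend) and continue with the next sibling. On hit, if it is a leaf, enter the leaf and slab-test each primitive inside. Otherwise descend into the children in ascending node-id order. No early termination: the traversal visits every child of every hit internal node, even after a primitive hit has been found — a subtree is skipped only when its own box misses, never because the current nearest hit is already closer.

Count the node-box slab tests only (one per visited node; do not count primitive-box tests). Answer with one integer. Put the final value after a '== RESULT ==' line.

Traverse from the root:
N0 x:[85/3,122/3] y:[27,119/3] z:[18,75/2] -> hit [85/3,75/2], descend [2, 15, 16, 18]
  N2 x:[29,116/3] y:[104/3,119/3] z:[33,75/2] -> hit [104/3,75/2], descend [4, 6, 19, 20]
    N4 x:[37,116/3] y:[106/3,36] z:[69/2,71/2] -> miss, prune
    N6 x:[29,31] y:[116/3,119/3] z:[33,36] -> miss, prune
    N19 x:[109/3,115/3] y:[104/3,107/3] z:[35,75/2] -> miss, prune
    N20 x:[104/3,110/3] y:[107/3,113/3] z:[36,75/2] -> hit [36,110/3] leaf, test {P1@t=36}
  N15 x:[32,119/3] y:[27,100/3] z:[57/2,71/2] -> hit [32,100/3], descend [11, 12, 14, 17]
    N11 x:[32,33] y:[28,85/3] z:[33,71/2] -> miss, prune
    N12 x:[36,112/3] y:[32,100/3] z:[57/2,31] -> miss, prune
    N14 x:[38,119/3] y:[27,83/3] z:[65/2,34] -> miss, prune
    N17 x:[38,118/3] y:[27,83/3] z:[34,71/2] -> miss, prune
  N16 x:[97/3,122/3] y:[31,118/3] z:[45/2,59/2] -> miss, prune
  N18 x:[85/3,97/3] y:[88/3,118/3] z:[18,29] -> miss, prune

order=[0, 2, 4, 6, 19, 20, 15, 11, 12, 14, 17, 16, 18]  |boxes|=13  |leaves|=1  hit=P1

== RESULT ==
13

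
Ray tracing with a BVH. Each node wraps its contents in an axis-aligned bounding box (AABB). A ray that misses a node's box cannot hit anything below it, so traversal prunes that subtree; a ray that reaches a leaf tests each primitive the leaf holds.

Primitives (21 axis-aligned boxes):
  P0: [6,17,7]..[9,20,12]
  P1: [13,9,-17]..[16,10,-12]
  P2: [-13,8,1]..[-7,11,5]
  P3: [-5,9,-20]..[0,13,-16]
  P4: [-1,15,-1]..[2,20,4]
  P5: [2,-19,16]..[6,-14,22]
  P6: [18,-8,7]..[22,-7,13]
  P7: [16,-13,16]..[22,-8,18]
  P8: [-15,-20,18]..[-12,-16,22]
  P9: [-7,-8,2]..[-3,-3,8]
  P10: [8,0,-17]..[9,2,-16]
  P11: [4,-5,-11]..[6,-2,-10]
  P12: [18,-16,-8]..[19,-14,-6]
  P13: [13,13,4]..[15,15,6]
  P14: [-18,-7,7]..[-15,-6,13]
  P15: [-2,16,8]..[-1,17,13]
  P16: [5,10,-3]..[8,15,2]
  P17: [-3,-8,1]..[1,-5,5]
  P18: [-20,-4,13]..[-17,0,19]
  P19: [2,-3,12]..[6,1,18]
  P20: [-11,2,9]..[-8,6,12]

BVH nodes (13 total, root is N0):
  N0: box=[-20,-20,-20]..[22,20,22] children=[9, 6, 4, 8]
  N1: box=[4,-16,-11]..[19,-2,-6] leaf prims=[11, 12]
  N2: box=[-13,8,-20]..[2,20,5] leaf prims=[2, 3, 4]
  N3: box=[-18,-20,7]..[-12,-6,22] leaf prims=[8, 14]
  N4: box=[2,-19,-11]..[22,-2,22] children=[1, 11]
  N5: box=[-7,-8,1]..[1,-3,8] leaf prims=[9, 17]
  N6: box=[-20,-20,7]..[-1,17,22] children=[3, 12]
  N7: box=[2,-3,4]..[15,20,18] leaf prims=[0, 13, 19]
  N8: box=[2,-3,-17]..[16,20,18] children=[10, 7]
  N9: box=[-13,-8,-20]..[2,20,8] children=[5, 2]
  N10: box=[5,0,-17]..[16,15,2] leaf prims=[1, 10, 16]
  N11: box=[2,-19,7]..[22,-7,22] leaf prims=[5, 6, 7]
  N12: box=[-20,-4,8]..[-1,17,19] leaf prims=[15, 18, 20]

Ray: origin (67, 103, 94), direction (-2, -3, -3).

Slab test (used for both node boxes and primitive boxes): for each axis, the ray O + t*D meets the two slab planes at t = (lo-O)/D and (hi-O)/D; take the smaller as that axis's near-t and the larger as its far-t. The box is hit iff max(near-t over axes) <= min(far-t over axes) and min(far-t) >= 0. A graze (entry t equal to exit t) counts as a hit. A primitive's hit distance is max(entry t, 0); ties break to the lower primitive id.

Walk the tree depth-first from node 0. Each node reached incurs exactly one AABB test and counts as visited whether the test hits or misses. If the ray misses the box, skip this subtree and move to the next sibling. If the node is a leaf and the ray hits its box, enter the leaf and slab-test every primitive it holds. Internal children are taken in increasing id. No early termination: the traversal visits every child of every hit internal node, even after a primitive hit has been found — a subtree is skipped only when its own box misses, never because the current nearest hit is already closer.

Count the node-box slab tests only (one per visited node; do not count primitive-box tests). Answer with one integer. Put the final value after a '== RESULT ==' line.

Walk:
N0 x:[45/2,87/2] y:[83/3,41] z:[24,38] -> hit [83/3,38], descend [4, 6, 8, 9]
  N4 x:[45/2,65/2] y:[35,122/3] z:[24,35] -> miss, prune
  N6 x:[34,87/2] y:[86/3,41] z:[24,29] -> miss, prune
  N8 x:[51/2,65/2] y:[83/3,106/3] z:[76/3,37] -> hit [83/3,65/2], descend [7, 10]
    N7 x:[26,65/2] y:[83/3,106/3] z:[76/3,30] -> hit [83/3,30] leaf, test {P0(miss), P13(miss), P19(miss)}
    N10 x:[51/2,31] y:[88/3,103/3] z:[92/3,37] -> hit [92/3,31] leaf, test {P1(miss), P10(miss), P16@t=92/3}
  N9 x:[65/2,40] y:[83/3,37] z:[86/3,38] -> hit [65/2,37], descend [2, 5]
    N2 x:[65/2,40] y:[83/3,95/3] z:[89/3,38] -> miss, prune
    N5 x:[33,37] y:[106/3,37] z:[86/3,31] -> miss, prune

Summary -> nodes [0, 4, 6, 8, 7, 10, 9, 2, 5]; box-tests=9; leaf-entries=2; first=P16

== RESULT ==
9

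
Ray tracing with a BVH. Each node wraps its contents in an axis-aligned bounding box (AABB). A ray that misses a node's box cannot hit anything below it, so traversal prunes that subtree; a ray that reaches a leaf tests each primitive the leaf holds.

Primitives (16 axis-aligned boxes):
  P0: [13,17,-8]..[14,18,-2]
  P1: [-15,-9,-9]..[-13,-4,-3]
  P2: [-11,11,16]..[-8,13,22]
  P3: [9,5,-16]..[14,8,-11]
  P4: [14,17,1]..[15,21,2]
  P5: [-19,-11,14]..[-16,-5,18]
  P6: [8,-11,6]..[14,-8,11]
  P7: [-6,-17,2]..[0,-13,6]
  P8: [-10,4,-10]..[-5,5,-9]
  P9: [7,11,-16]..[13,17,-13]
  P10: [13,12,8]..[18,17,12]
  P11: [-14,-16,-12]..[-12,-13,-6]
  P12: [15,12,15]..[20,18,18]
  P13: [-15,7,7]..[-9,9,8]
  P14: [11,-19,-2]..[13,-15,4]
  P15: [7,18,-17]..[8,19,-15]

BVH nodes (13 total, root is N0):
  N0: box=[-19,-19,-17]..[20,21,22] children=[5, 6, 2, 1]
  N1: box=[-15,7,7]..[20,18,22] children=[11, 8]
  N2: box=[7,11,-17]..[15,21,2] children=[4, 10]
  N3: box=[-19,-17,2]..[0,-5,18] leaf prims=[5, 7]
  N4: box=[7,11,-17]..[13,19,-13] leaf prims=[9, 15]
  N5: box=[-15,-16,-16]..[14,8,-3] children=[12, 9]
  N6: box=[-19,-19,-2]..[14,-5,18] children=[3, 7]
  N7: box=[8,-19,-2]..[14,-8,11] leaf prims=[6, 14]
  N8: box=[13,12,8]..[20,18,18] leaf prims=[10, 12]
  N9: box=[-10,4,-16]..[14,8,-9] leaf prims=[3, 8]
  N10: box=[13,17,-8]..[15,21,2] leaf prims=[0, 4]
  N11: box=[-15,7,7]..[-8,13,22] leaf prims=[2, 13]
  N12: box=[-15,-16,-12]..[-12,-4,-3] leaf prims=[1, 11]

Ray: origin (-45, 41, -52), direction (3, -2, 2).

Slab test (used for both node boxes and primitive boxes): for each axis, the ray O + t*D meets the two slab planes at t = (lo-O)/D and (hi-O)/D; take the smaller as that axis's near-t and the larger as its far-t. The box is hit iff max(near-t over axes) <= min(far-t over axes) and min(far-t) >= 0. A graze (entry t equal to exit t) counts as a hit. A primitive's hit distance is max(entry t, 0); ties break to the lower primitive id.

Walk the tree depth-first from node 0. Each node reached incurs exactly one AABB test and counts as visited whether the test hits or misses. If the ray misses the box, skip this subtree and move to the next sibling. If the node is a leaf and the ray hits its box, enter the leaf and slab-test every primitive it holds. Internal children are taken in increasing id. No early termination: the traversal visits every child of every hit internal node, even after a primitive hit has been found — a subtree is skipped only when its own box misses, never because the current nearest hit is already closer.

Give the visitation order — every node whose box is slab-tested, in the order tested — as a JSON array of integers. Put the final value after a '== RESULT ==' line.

Trace the traversal:
N0 x:[26/3,65/3] y:[10,30] z:[35/2,37] -> hit [35/2,65/3], descend [1, 2, 5, 6]
  N1 x:[10,65/3] y:[23/2,17] z:[59/2,37] -> miss, prune
  N2 x:[52/3,20] y:[10,15] z:[35/2,27] -> miss, prune
  N5 x:[10,59/3] y:[33/2,57/2] z:[18,49/2] -> hit [18,59/3], descend [9, 12]
    N9 x:[35/3,59/3] y:[33/2,37/2] z:[18,43/2] -> hit [18,37/2] leaf, test {P3@t=18, P8(miss)}
    N12 x:[10,11] y:[45/2,57/2] z:[20,49/2] -> miss, prune
  N6 x:[26/3,59/3] y:[23,30] z:[25,35] -> miss, prune

order=[0, 1, 2, 5, 9, 12, 6]  |boxes|=7  |leaves|=1  hit=P3

== RESULT ==
[0, 1, 2, 5, 9, 12, 6]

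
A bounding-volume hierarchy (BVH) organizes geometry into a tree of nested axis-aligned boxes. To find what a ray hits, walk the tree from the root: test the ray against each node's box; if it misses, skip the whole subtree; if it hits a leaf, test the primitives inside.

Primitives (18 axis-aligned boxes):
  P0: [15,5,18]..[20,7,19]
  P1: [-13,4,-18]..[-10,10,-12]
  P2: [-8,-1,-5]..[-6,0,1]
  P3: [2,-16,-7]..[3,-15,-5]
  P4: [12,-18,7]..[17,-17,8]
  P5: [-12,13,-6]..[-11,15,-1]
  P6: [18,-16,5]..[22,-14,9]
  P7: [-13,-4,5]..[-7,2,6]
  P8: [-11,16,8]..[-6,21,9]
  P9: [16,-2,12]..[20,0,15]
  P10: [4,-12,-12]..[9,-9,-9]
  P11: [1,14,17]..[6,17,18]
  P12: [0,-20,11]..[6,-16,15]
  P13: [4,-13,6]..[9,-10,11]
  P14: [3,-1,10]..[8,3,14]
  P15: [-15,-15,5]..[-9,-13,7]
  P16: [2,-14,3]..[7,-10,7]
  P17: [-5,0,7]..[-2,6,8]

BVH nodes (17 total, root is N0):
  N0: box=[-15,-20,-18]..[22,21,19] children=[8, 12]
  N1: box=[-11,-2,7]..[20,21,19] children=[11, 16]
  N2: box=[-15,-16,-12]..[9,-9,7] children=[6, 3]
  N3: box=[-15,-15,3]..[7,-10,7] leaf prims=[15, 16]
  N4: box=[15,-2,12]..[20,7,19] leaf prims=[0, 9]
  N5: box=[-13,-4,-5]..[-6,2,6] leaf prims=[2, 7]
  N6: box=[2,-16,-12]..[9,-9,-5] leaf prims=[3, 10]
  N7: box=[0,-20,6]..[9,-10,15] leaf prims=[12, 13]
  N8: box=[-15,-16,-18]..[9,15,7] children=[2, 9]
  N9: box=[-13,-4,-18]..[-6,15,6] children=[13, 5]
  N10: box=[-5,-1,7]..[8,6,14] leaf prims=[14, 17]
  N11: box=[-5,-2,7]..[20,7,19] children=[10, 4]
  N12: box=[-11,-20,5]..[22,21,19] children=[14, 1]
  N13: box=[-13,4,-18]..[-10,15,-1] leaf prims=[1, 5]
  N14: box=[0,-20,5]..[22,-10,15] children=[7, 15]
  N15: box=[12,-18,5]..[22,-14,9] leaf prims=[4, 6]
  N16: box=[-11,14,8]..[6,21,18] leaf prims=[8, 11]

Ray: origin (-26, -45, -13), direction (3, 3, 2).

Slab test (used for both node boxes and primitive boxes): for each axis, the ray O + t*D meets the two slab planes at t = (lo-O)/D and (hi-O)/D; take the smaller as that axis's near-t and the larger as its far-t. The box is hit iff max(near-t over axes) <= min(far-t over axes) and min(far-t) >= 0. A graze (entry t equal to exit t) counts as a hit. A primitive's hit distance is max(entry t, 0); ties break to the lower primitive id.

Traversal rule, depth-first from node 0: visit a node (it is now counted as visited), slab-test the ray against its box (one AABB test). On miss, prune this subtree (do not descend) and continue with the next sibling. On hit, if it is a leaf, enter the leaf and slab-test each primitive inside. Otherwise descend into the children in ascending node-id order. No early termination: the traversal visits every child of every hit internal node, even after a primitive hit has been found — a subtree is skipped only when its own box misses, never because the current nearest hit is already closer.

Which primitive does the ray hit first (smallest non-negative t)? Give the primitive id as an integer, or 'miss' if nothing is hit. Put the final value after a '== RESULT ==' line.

Trace the traversal:
N0 x:[11/3,16] y:[25/3,22] z:[-5/2,16] -> hit [25/3,16], descend [8, 12]
  N8 x:[11/3,35/3] y:[29/3,20] z:[-5/2,10] -> hit [29/3,10], descend [2, 9]
    N2 x:[11/3,35/3] y:[29/3,12] z:[1/2,10] -> hit [29/3,10], descend [3, 6]
      N3 x:[11/3,11] y:[10,35/3] z:[8,10] -> hit [10,10] leaf, test {P15(miss), P16(miss)}
      N6 x:[28/3,35/3] y:[29/3,12] z:[1/2,4] -> miss, prune
    N9 x:[13/3,20/3] y:[41/3,20] z:[-5/2,19/2] -> miss, prune
  N12 x:[5,16] y:[25/3,22] z:[9,16] -> hit [9,16], descend [1, 14]
    N1 x:[5,46/3] y:[43/3,22] z:[10,16] -> hit [43/3,46/3], descend [11, 16]
      N11 x:[7,46/3] y:[43/3,52/3] z:[10,16] -> hit [43/3,46/3], descend [4, 10]
        N4 x:[41/3,46/3] y:[43/3,52/3] z:[25/2,16] -> hit [43/3,46/3] leaf, test {P0(miss), P9(miss)}
        N10 x:[7,34/3] y:[44/3,17] z:[10,27/2] -> miss, prune
      N16 x:[5,32/3] y:[59/3,22] z:[21/2,31/2] -> miss, prune
    N14 x:[26/3,16] y:[25/3,35/3] z:[9,14] -> hit [9,35/3], descend [7, 15]
      N7 x:[26/3,35/3] y:[25/3,35/3] z:[19/2,14] -> hit [19/2,35/3] leaf, test {P12(miss), P13@t=32/3}
      N15 x:[38/3,16] y:[9,31/3] z:[9,11] -> miss, prune

Summary -> nodes [0, 8, 2, 3, 6, 9, 12, 1, 11, 4, 10, 16, 14, 7, 15]; box-tests=15; leaf-entries=3; first=P13

== RESULT ==
13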